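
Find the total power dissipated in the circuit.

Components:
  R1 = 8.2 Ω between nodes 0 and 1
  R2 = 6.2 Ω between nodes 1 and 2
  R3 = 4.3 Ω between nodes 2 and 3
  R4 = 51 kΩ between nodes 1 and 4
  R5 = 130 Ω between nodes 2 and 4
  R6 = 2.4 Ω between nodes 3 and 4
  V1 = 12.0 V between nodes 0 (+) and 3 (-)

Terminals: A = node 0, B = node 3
Nodal analysis, taking node 3 as the 0 V reference.
Source V1 fixes V_0 = 12 V.
KCL at each unknown node (sum of currents leaving = 0; resistances in Ω):
  Node 1: (V_1 - 12)/8.2 + (V_1 - V_2)/6.2 + (V_1 - V_4)/51000 = 0
  Node 2: (V_2 - V_1)/6.2 + (V_2 - 0)/4.3 + (V_2 - V_4)/130 = 0
  Node 4: (V_4 - V_1)/51000 + (V_4 - V_2)/130 + (V_4 - 0)/2.4 = 0
Collecting terms (coefficients in siemens):
  0.2833·V_1 - 0.1613·V_2 - 0.00001961·V_4 = 1.463
  0.4015·V_2 - 0.1613·V_1 - 0.007692·V_4 = 0
  0.4244·V_4 - 0.00001961·V_1 - 0.007692·V_2 = 0
Solving these 3 simultaneous equations (Gaussian elimination) gives:
  V_1 = 6.699 V, V_2 = 2.692 V, V_4 = 0.0491 V
Power in each resistor, P = (ΔV)²/R:
  P_R1 = (12 - 6.699)²/8.2 = 3.427 W
  P_R2 = (6.699 - 2.692)²/6.2 = 2.59 W
  P_R3 = (2.692 - 0)²/4.3 = 1.685 W
  P_R4 = (6.699 - 0.0491)²/51000 = 0.0008671 W
  P_R5 = (2.692 - 0.0491)²/130 = 0.05372 W
  P_R6 = (0 - 0.0491)²/2.4 = 0.001005 W
P_total = P_R1 + P_R2 + P_R3 + P_R4 + P_R5 + P_R6 = 7.758 W

Final answer: 7.758 W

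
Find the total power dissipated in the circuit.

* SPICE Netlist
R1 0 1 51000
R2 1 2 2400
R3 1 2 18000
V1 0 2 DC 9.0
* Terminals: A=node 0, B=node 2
Nodal analysis, taking node 2 as the 0 V reference.
Source V1 fixes V_0 = 9 V.
KCL at each unknown node (sum of currents leaving = 0; resistances in Ω):
  Node 1: (V_1 - 9)/51000 + (V_1 - 0)/2400 + (V_1 - 0)/18000 = 0
Collecting terms: 0.0004918 × V_1 = 0.0001765  =>  V_1 = 0.3588 V
Power in each resistor, P = (ΔV)²/R:
  P_R1 = (9 - 0.3588)²/51000 = 0.001464 W
  P_R2 = (0.3588 - 0)²/2400 = 0.00005364 W
  P_R3 = (0.3588 - 0)²/18000 = 0.000007152 W
P_total = P_R1 + P_R2 + P_R3 = 0.001525 W

Final answer: 0.001525 W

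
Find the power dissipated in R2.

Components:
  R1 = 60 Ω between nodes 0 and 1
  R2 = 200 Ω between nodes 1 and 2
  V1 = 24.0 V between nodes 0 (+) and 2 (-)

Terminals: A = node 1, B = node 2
Nodal analysis, taking node 2 as the 0 V reference.
Source V1 fixes V_0 = 24 V.
KCL at each unknown node (sum of currents leaving = 0; resistances in Ω):
  Node 1: (V_1 - 24)/60 + (V_1 - 0)/200 = 0
Collecting terms: 0.02167 × V_1 = 0.4  =>  V_1 = 18.46 V
I_R2 = (V_1 - V_2)/R2 = (18.46 - 0)/200 = 0.09231 A
P_R2 = I_R2² × R2 = (0.09231)² × 200 = 1.704 W

Final answer: 1.704 W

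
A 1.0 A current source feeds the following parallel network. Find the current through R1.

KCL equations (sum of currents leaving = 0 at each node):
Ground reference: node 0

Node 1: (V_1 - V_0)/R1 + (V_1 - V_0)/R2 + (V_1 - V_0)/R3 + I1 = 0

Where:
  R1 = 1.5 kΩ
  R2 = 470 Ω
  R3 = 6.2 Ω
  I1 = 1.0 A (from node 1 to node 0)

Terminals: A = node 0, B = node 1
All resistors sit directly between nodes 0 and 1, so they are in parallel and share one voltage V; the full source current 1 A splits among them.
1/R_par = 1/1500 + 1/470 + 1/6.2 = 0.1641 S  =>  R_par = 6.094 Ω
V = I × R_par = 1 × 6.094 = 6.094 V
I_R1 = V/R1 = 6.094/1500 = 0.004063 A

Final answer: 0.004063 A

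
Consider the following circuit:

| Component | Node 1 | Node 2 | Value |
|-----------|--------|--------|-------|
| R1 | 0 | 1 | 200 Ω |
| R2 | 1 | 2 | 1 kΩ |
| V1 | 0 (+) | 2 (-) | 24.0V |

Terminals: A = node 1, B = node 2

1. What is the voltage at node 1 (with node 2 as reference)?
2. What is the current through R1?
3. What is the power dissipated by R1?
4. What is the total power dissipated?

Nodal analysis, taking node 2 as the 0 V reference.
Source V1 fixes V_0 = 24 V.
KCL at each unknown node (sum of currents leaving = 0; resistances in Ω):
  Node 1: (V_1 - 24)/200 + (V_1 - 0)/1000 = 0
Collecting terms: 0.006 × V_1 = 0.12  =>  V_1 = 20 V
Part 1:
  Read off the nodal solution: V_1 = 20 V
Part 2:
  I_R1 = (V_0 - V_1)/R1 = (24 - 20)/200 = 0.02 A
  Magnitude: I_R1 = 0.02 A
Part 3:
  I_R1 = (V_0 - V_1)/R1 = (24 - 20)/200 = 0.02 A
  P_R1 = I_R1² × R1 = (0.02)² × 200 = 0.08 W
Part 4:
  Power in each resistor, P = (ΔV)²/R:
    P_R1 = (24 - 20)²/200 = 0.08 W
    P_R2 = (20 - 0)²/1000 = 0.4 W
  P_total = P_R1 + P_R2 = 0.48 W

Final answers:
1. V_1 = 20 V
2. I_R1 = 0.02 A
3. P_R1 = 0.08 W
4. P_total = 0.48 W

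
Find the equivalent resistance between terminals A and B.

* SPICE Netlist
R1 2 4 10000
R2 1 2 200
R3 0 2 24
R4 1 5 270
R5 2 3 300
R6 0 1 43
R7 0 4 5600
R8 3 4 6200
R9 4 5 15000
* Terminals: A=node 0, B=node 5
The network is not a plain series/parallel combination. Inject a 1 A test current into terminal A (node 0) and return it from terminal B (node 5); then R_eq = V_A / (1 A).
Nodal analysis, taking node 5 as the 0 V reference.
Current source I_test pushes 1 A into node 0 and draws it out of node 5.
KCL at each unknown node (sum of currents leaving = 0; resistances in Ω):
  Node 0: (V_0 - V_2)/24 + (V_0 - V_1)/43 + (V_0 - V_4)/5600 - 1 = 0
  Node 1: (V_1 - V_0)/43 + (V_1 - V_2)/200 + (V_1 - 0)/270 = 0
  Node 2: (V_2 - V_0)/24 + (V_2 - V_1)/200 + (V_2 - V_4)/10000 + (V_2 - V_3)/300 = 0
  Node 3: (V_3 - V_2)/300 + (V_3 - V_4)/6200 = 0
  Node 4: (V_4 - V_0)/5600 + (V_4 - V_2)/10000 + (V_4 - V_3)/6200 + (V_4 - 0)/15000 = 0
Collecting terms (coefficients in siemens):
  0.0651·V_0 - 0.02326·V_1 - 0.04167·V_2 - 0.0001786·V_4 = 1
  0.03196·V_1 - 0.02326·V_0 - 0.005·V_2 = 0
  0.0501·V_2 - 0.04167·V_0 - 0.005·V_1 - 0.003333·V_3 - 0.0001·V_4 = 0
  0.003495·V_3 - 0.003333·V_2 - 0.0001613·V_4 = 0
  0.0005065·V_4 - 0.0001786·V_0 - 0.0001·V_2 - 0.0001613·V_3 = 0
Solving these 5 simultaneous equations (Gaussian elimination) gives:
  V_0 = 300.8 V, V_1 = 265.3 V, V_2 = 296.8 V, V_3 = 295.1 V
  V_4 = 258.6 V
R_eq = V_0 / 1 A = 300.8 Ω

Final answer: 300.8 Ω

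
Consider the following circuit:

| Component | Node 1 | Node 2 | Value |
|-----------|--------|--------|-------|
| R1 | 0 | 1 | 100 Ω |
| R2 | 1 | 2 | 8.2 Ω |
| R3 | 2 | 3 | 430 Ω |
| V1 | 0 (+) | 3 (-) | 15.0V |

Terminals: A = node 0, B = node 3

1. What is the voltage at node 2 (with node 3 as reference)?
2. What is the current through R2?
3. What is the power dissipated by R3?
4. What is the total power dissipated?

Nodal analysis, taking node 3 as the 0 V reference.
Source V1 fixes V_0 = 15 V.
KCL at each unknown node (sum of currents leaving = 0; resistances in Ω):
  Node 1: (V_1 - 15)/100 + (V_1 - V_2)/8.2 = 0
  Node 2: (V_2 - V_1)/8.2 + (V_2 - 0)/430 = 0
Collecting terms (coefficients in siemens):
  0.132·V_1 - 0.122·V_2 = 0.15
  0.1243·V_2 - 0.122·V_1 = 0
Determinant D = (0.132)(0.1243) - (-0.122)(-0.122) = 0.001526
V_1 = [(0.15)(0.1243) - (-0.122)(0)]/D = 12.21 V
V_2 = [(0.132)(0) - (0.15)(-0.122)]/D = 11.98 V
Part 1:
  Read off the nodal solution: V_2 = 11.98 V
Part 2:
  I_R2 = (V_1 - V_2)/R2 = (12.21 - 11.98)/8.2 = 0.02787 A
  Magnitude: I_R2 = 0.02787 A
Part 3:
  I_R3 = (V_2 - V_3)/R3 = (11.98 - 0)/430 = 0.02787 A
  P_R3 = I_R3² × R3 = (0.02787)² × 430 = 0.334 W
Part 4:
  Power in each resistor, P = (ΔV)²/R:
    P_R1 = (15 - 12.21)²/100 = 0.07768 W
    P_R2 = (12.21 - 11.98)²/8.2 = 0.00637 W
    P_R3 = (11.98 - 0)²/430 = 0.334 W
  P_total = P_R1 + P_R2 + P_R3 = 0.4181 W

Final answers:
1. V_2 = 11.98 V
2. I_R2 = 0.02787 A
3. P_R3 = 0.334 W
4. P_total = 0.4181 W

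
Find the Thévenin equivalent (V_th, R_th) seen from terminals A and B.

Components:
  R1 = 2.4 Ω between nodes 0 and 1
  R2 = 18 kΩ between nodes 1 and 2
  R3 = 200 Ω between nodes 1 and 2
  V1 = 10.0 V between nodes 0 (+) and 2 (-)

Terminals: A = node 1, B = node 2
Step 1 — V_th is the open-circuit voltage V_A - V_B (nothing connected across the terminals).
Nodal analysis, taking node 2 as the 0 V reference.
Source V1 fixes V_0 = 10 V.
KCL at each unknown node (sum of currents leaving = 0; resistances in Ω):
  Node 1: (V_1 - 10)/2.4 + (V_1 - 0)/18000 + (V_1 - 0)/200 = 0
Collecting terms: 0.4217 × V_1 = 4.167  =>  V_1 = 9.88 V
V_th = V_1 - V_2 = 9.88 - 0 = 9.88 V
Step 2 — R_th: zero the source — replace V1 by a short circuit (node 2 merges into node 0) — and find the resistance seen between A (node 1) and B (node 0).
Reduce the network between node 1 (A) and node 0 (B) by series/parallel combination:
  Rp1 = R1 ‖ R2 ‖ R3 (parallel, all between nodes 0 and 1) = 1/(1/2.4 + 1/18000 + 1/200) = 2.371 Ω
R_th = 2.371 Ω

Final answer: V_th = 9.88 V, R_th = 2.371 Ω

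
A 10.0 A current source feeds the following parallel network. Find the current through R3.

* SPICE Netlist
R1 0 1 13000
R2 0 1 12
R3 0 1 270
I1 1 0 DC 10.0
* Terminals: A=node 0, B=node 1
All resistors sit directly between nodes 0 and 1, so they are in parallel and share one voltage V; the full source current 10 A splits among them.
1/R_par = 1/13000 + 1/12 + 1/270 = 0.08711 S  =>  R_par = 11.48 Ω
V = I × R_par = 10 × 11.48 = 114.8 V
I_R3 = V/R3 = 114.8/270 = 0.4252 A

Final answer: 0.4252 A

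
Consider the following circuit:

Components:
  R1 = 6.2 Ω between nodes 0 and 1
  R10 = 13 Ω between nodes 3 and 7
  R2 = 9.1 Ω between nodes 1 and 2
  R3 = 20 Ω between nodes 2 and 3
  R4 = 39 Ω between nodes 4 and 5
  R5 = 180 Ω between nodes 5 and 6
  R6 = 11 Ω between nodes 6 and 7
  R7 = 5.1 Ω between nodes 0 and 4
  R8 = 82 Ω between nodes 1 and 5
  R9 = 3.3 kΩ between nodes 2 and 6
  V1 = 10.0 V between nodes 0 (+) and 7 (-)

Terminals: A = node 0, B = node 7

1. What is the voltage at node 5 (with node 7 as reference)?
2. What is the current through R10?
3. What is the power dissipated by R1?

Nodal analysis, taking node 7 as the 0 V reference.
Source V1 fixes V_0 = 10 V.
KCL at each unknown node (sum of currents leaving = 0; resistances in Ω):
  Node 1: (V_1 - 10)/6.2 + (V_1 - V_2)/9.1 + (V_1 - V_5)/82 = 0
  Node 2: (V_2 - V_1)/9.1 + (V_2 - V_3)/20 + (V_2 - V_6)/3300 = 0
  Node 3: (V_3 - V_2)/20 + (V_3 - 0)/13 = 0
  Node 4: (V_4 - V_5)/39 + (V_4 - 10)/5.1 = 0
  Node 5: (V_5 - V_4)/39 + (V_5 - V_6)/180 + (V_5 - V_1)/82 = 0
  Node 6: (V_6 - V_5)/180 + (V_6 - 0)/11 + (V_6 - V_2)/3300 = 0
Collecting terms (coefficients in siemens):
  0.2834·V_1 - 0.1099·V_2 - 0.0122·V_5 = 1.613
  0.1602·V_2 - 0.1099·V_1 - 0.05·V_3 - 0.000303·V_6 = 0
  0.1269·V_3 - 0.05·V_2 = 0
  0.2217·V_4 - 0.02564·V_5 = 1.961
  0.04339·V_5 - 0.0122·V_1 - 0.02564·V_4 - 0.005556·V_6 = 0
  0.09677·V_6 - 0.000303·V_2 - 0.005556·V_5 = 0
Solving these 6 simultaneous equations (Gaussian elimination) gives:
  V_1 = 8.683 V, V_2 = 6.792 V, V_3 = 2.676 V, V_4 = 9.803 V
  V_5 = 8.297 V, V_6 = 0.4976 V
Part 1:
  Read off the nodal solution: V_5 = 8.297 V
Part 2:
  I_R10 = (V_3 - V_7)/R10 = (2.676 - 0)/13 = 0.2058 A
  Magnitude: I_R10 = 0.2058 A
Part 3:
  I_R1 = (V_0 - V_1)/R1 = (10 - 8.683)/6.2 = 0.2124 A
  P_R1 = I_R1² × R1 = (0.2124)² × 6.2 = 0.2798 W

Final answers:
1. V_5 = 8.297 V
2. I_R10 = 0.2058 A
3. P_R1 = 0.2798 W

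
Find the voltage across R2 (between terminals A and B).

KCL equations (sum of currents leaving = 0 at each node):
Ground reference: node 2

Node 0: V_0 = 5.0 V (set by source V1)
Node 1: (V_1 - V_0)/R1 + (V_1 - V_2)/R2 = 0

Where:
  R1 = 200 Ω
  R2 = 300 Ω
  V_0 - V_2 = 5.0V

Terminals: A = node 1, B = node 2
R1 and R2 are in series across V1 (node 0 → node 1 → node 2), and the output A–B is taken across R2, so this is a voltage divider.
Series current: I = V1/(R1 + R2) = 5/(200 + 300) = 5/500 = 0.01 A
V_R2 = I × R2 = V1 × R2/(R1 + R2) = 5 × 300/500 = 3 V

Final answer: 3 V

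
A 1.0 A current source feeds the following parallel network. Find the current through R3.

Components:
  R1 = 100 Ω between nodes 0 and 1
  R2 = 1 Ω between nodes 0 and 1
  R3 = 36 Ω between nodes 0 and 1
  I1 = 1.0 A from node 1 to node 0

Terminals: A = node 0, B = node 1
All resistors sit directly between nodes 0 and 1, so they are in parallel and share one voltage V; the full source current 1 A splits among them.
1/R_par = 1/100 + 1/1 + 1/36 = 1.038 S  =>  R_par = 0.9636 Ω
V = I × R_par = 1 × 0.9636 = 0.9636 V
I_R3 = V/R3 = 0.9636/36 = 0.02677 A

Final answer: 0.02677 A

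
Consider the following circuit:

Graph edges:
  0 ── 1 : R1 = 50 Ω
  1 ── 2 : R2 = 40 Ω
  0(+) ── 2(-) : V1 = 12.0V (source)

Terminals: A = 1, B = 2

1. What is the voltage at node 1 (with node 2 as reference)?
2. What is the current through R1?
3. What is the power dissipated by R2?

Nodal analysis, taking node 2 as the 0 V reference.
Source V1 fixes V_0 = 12 V.
KCL at each unknown node (sum of currents leaving = 0; resistances in Ω):
  Node 1: (V_1 - 12)/50 + (V_1 - 0)/40 = 0
Collecting terms: 0.045 × V_1 = 0.24  =>  V_1 = 5.333 V
Part 1:
  Read off the nodal solution: V_1 = 5.333 V
Part 2:
  I_R1 = (V_0 - V_1)/R1 = (12 - 5.333)/50 = 0.1333 A
  Magnitude: I_R1 = 0.1333 A
Part 3:
  I_R2 = (V_1 - V_2)/R2 = (5.333 - 0)/40 = 0.1333 A
  P_R2 = I_R2² × R2 = (0.1333)² × 40 = 0.7111 W

Final answers:
1. V_1 = 5.333 V
2. I_R1 = 0.1333 A
3. P_R2 = 0.7111 W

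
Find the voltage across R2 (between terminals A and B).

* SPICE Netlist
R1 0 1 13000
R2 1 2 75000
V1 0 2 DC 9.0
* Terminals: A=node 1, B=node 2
R1 and R2 are in series across V1 (node 0 → node 1 → node 2), and the output A–B is taken across R2, so this is a voltage divider.
Series current: I = V1/(R1 + R2) = 9/(13000 + 75000) = 9/88000 = 0.0001023 A
V_R2 = I × R2 = V1 × R2/(R1 + R2) = 9 × 75000/88000 = 7.67 V

Final answer: 7.67 V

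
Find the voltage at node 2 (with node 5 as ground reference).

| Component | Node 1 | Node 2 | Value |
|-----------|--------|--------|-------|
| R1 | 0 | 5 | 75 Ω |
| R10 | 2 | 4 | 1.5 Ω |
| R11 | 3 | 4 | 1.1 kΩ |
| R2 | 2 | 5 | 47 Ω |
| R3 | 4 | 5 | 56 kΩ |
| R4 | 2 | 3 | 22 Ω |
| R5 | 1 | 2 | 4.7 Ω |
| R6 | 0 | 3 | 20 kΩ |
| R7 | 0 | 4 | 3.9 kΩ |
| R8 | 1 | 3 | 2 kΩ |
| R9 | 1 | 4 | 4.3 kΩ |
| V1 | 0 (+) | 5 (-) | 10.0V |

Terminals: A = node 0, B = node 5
Nodal analysis, taking node 5 as the 0 V reference.
Source V1 fixes V_0 = 10 V.
KCL at each unknown node (sum of currents leaving = 0; resistances in Ω):
  Node 1: (V_1 - V_2)/4.7 + (V_1 - V_3)/2000 + (V_1 - V_4)/4300 = 0
  Node 2: (V_2 - 0)/47 + (V_2 - V_3)/22 + (V_2 - V_1)/4.7 + (V_2 - V_4)/1.5 = 0
  Node 3: (V_3 - V_2)/22 + (V_3 - 10)/20000 + (V_3 - V_1)/2000 + (V_3 - V_4)/1100 = 0
  Node 4: (V_4 - 0)/56000 + (V_4 - 10)/3900 + (V_4 - V_1)/4300 + (V_4 - V_2)/1.5 + (V_4 - V_3)/1100 = 0
Collecting terms (coefficients in siemens):
  0.2135·V_1 - 0.2128·V_2 - 0.0005·V_3 - 0.0002326·V_4 = 0
  0.9462·V_2 - 0.2128·V_1 - 0.04545·V_3 - 0.6667·V_4 = 0
  0.04691·V_3 - 0.0005·V_1 - 0.04545·V_2 - 0.0009091·V_4 = 0.0005
  0.6681·V_4 - 0.0002326·V_1 - 0.6667·V_2 - 0.0009091·V_3 = 0.002564
Solving these 4 simultaneous equations (Gaussian elimination) gives:
  V_1 = 0.1418 V, V_2 = 0.1418 V, V_3 = 0.1524 V, V_4 = 0.1456 V
The requested potential is V_2 = 0.1418 V.

Final answer: V_2 = 0.1418 V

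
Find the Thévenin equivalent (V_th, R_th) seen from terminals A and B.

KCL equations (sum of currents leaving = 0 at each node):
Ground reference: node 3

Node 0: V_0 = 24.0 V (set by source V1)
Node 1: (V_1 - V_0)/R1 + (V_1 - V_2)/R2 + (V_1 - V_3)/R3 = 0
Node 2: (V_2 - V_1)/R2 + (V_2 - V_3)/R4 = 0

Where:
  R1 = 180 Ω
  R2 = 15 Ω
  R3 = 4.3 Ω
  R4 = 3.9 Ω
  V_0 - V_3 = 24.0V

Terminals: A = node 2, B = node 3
Step 1 — V_th is the open-circuit voltage V_A - V_B (nothing connected across the terminals).
Nodal analysis, taking node 3 as the 0 V reference.
Source V1 fixes V_0 = 24 V.
KCL at each unknown node (sum of currents leaving = 0; resistances in Ω):
  Node 1: (V_1 - 24)/180 + (V_1 - V_2)/15 + (V_1 - 0)/4.3 = 0
  Node 2: (V_2 - V_1)/15 + (V_2 - 0)/3.9 = 0
Collecting terms (coefficients in siemens):
  0.3048·V_1 - 0.06667·V_2 = 0.1333
  0.3231·V_2 - 0.06667·V_1 = 0
Determinant D = (0.3048)(0.3231) - (-0.06667)(-0.06667) = 0.09402
V_1 = [(0.1333)(0.3231) - (-0.06667)(0)]/D = 0.4582 V
V_2 = [(0.3048)(0) - (0.1333)(-0.06667)]/D = 0.09454 V
V_th = V_2 - V_3 = 0.09454 - 0 = 0.09454 V
Step 2 — R_th: zero the source — replace V1 by a short circuit (node 3 merges into node 0) — and find the resistance seen between A (node 2) and B (node 0).
Reduce the network between node 2 (A) and node 0 (B) by series/parallel combination:
  Rp1 = R1 ‖ R3 (parallel, both between nodes 0 and 1) = 1/(1/180 + 1/4.3) = 4.2 Ω
  Rs1 = R2 + Rp1 (series, joined only at node 1) = 15 + 4.2 = 19.2 Ω
  Rp2 = R4 ‖ Rs1 (parallel, both between nodes 0 and 2) = 1/(1/3.9 + 1/19.2) = 3.242 Ω
R_th = 3.242 Ω

Final answer: V_th = 0.09454 V, R_th = 3.242 Ω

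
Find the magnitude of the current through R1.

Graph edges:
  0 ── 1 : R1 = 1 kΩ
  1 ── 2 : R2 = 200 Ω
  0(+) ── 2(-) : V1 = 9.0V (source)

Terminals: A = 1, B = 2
Nodal analysis, taking node 2 as the 0 V reference.
Source V1 fixes V_0 = 9 V.
KCL at each unknown node (sum of currents leaving = 0; resistances in Ω):
  Node 1: (V_1 - 9)/1000 + (V_1 - 0)/200 = 0
Collecting terms: 0.006 × V_1 = 0.009  =>  V_1 = 1.5 V
I_R1 = (V_0 - V_1)/R1 = (9 - 1.5)/1000 = 0.0075 A
|I_R1| = 0.0075 A

Final answer: |I_R1| = 0.0075 A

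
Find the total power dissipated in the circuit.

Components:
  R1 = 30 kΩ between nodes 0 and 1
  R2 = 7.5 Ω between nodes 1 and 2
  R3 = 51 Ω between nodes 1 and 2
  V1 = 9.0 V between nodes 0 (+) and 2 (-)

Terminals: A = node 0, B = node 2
Nodal analysis, taking node 2 as the 0 V reference.
Source V1 fixes V_0 = 9 V.
KCL at each unknown node (sum of currents leaving = 0; resistances in Ω):
  Node 1: (V_1 - 9)/30000 + (V_1 - 0)/7.5 + (V_1 - 0)/51 = 0
Collecting terms: 0.153 × V_1 = 0.0003  =>  V_1 = 0.001961 V
Power in each resistor, P = (ΔV)²/R:
  P_R1 = (9 - 0.001961)²/30000 = 0.002699 W
  P_R2 = (0.001961 - 0)²/7.5 = 0.0000005128 W
  P_R3 = (0.001961 - 0)²/51 = 0.00000007541 W
P_total = P_R1 + P_R2 + P_R3 = 0.002699 W

Final answer: 0.002699 W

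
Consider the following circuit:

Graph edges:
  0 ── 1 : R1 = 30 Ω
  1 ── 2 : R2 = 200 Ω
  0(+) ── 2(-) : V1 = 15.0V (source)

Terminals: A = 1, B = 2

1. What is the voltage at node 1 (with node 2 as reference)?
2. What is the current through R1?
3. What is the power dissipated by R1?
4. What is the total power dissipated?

Nodal analysis, taking node 2 as the 0 V reference.
Source V1 fixes V_0 = 15 V.
KCL at each unknown node (sum of currents leaving = 0; resistances in Ω):
  Node 1: (V_1 - 15)/30 + (V_1 - 0)/200 = 0
Collecting terms: 0.03833 × V_1 = 0.5  =>  V_1 = 13.04 V
Part 1:
  Read off the nodal solution: V_1 = 13.04 V
Part 2:
  I_R1 = (V_0 - V_1)/R1 = (15 - 13.04)/30 = 0.06522 A
  Magnitude: I_R1 = 0.06522 A
Part 3:
  I_R1 = (V_0 - V_1)/R1 = (15 - 13.04)/30 = 0.06522 A
  P_R1 = I_R1² × R1 = (0.06522)² × 30 = 0.1276 W
Part 4:
  Power in each resistor, P = (ΔV)²/R:
    P_R1 = (15 - 13.04)²/30 = 0.1276 W
    P_R2 = (13.04 - 0)²/200 = 0.8507 W
  P_total = P_R1 + P_R2 = 0.9783 W

Final answers:
1. V_1 = 13.04 V
2. I_R1 = 0.06522 A
3. P_R1 = 0.1276 W
4. P_total = 0.9783 W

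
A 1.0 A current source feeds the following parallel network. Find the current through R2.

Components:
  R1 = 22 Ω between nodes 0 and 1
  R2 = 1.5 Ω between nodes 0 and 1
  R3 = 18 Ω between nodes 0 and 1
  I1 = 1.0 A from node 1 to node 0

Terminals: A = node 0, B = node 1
All resistors sit directly between nodes 0 and 1, so they are in parallel and share one voltage V; the full source current 1 A splits among them.
1/R_par = 1/22 + 1/1.5 + 1/18 = 0.7677 S  =>  R_par = 1.303 Ω
V = I × R_par = 1 × 1.303 = 1.303 V
I_R2 = V/R2 = 1.303/1.5 = 0.8684 A

Final answer: 0.8684 A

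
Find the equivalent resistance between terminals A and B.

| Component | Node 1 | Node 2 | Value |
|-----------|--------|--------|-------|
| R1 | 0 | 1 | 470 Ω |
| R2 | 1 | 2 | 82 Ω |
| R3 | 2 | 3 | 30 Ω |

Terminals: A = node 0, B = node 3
Reduce the network between node 0 (A) and node 3 (B) by series/parallel combination:
  Rs1 = R1 + R2 (series, joined only at node 1) = 470 + 82 = 552 Ω
  Rs2 = R3 + Rs1 (series, joined only at node 2) = 30 + 552 = 582 Ω
R_eq = 582 Ω

Final answer: 582 Ω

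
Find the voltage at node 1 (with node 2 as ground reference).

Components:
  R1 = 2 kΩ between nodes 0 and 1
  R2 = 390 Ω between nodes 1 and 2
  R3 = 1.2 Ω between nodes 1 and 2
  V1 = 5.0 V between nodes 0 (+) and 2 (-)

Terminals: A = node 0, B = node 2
Nodal analysis, taking node 2 as the 0 V reference.
Source V1 fixes V_0 = 5 V.
KCL at each unknown node (sum of currents leaving = 0; resistances in Ω):
  Node 1: (V_1 - 5)/2000 + (V_1 - 0)/390 + (V_1 - 0)/1.2 = 0
Collecting terms: 0.8364 × V_1 = 0.0025  =>  V_1 = 0.002989 V
The requested potential is V_1 = 0.002989 V.

Final answer: V_1 = 0.002989 V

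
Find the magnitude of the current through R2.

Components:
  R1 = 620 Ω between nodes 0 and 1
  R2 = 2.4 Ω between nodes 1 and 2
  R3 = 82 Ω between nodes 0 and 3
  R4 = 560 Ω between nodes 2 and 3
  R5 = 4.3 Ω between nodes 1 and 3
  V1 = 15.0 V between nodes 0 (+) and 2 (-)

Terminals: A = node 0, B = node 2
Nodal analysis, taking node 2 as the 0 V reference.
Source V1 fixes V_0 = 15 V.
KCL at each unknown node (sum of currents leaving = 0; resistances in Ω):
  Node 1: (V_1 - 15)/620 + (V_1 - 0)/2.4 + (V_1 - V_3)/4.3 = 0
  Node 3: (V_3 - 15)/82 + (V_3 - 0)/560 + (V_3 - V_1)/4.3 = 0
Collecting terms (coefficients in siemens):
  0.6508·V_1 - 0.2326·V_3 = 0.02419
  0.2465·V_3 - 0.2326·V_1 = 0.1829
Determinant D = (0.6508)(0.2465) - (-0.2326)(-0.2326) = 0.1064
V_1 = [(0.02419)(0.2465) - (-0.2326)(0.1829)]/D = 0.456 V
V_3 = [(0.6508)(0.1829) - (0.02419)(-0.2326)]/D = 1.172 V
I_R2 = (V_1 - V_2)/R2 = (0.456 - 0)/2.4 = 0.19 A
|I_R2| = 0.19 A

Final answer: |I_R2| = 0.19 A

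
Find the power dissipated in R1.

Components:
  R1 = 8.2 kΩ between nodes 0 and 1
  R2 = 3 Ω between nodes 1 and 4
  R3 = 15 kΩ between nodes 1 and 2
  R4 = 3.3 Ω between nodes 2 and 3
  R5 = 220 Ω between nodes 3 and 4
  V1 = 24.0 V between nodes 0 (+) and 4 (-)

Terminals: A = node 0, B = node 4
Nodal analysis, taking node 4 as the 0 V reference.
Source V1 fixes V_0 = 24 V.
KCL at each unknown node (sum of currents leaving = 0; resistances in Ω):
  Node 1: (V_1 - 24)/8200 + (V_1 - 0)/3 + (V_1 - V_2)/15000 = 0
  Node 2: (V_2 - V_1)/15000 + (V_2 - V_3)/3.3 = 0
  Node 3: (V_3 - V_2)/3.3 + (V_3 - 0)/220 = 0
Collecting terms (coefficients in siemens):
  0.3335·V_1 - 0.00006667·V_2 = 0.002927
  0.3031·V_2 - 0.00006667·V_1 - 0.303·V_3 = 0
  0.3076·V_3 - 0.303·V_2 = 0
Solving these 3 simultaneous equations (Gaussian elimination) gives:
  V_1 = 0.008776 V, V_2 = 0.0001287 V, V_3 = 0.0001268 V
I_R1 = (V_0 - V_1)/R1 = (24 - 0.008776)/8200 = 0.002926 A
P_R1 = I_R1² × R1 = (0.002926)² × 8200 = 0.07019 W

Final answer: 0.07019 W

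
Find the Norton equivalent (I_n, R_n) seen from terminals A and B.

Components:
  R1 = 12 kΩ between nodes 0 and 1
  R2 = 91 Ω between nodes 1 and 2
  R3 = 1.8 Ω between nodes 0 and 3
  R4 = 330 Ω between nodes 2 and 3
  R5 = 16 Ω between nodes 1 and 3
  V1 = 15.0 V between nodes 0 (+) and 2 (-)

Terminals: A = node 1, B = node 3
Find the Thévenin equivalent first; then I_n = V_th/R_th and R_n = R_th.
Step 1 — V_th is the open-circuit voltage V_A - V_B (nothing connected across the terminals).
Nodal analysis, taking node 2 as the 0 V reference.
Source V1 fixes V_0 = 15 V.
KCL at each unknown node (sum of currents leaving = 0; resistances in Ω):
  Node 1: (V_1 - 15)/12000 + (V_1 - 0)/91 + (V_1 - V_3)/16 = 0
  Node 3: (V_3 - 15)/1.8 + (V_3 - 0)/330 + (V_3 - V_1)/16 = 0
Collecting terms (coefficients in siemens):
  0.07357·V_1 - 0.0625·V_3 = 0.00125
  0.6211·V_3 - 0.0625·V_1 = 8.333
Determinant D = (0.07357)(0.6211) - (-0.0625)(-0.0625) = 0.04179
V_1 = [(0.00125)(0.6211) - (-0.0625)(8.333)]/D = 12.48 V
V_3 = [(0.07357)(8.333) - (0.00125)(-0.0625)]/D = 14.67 V
V_th = V_1 - V_3 = 12.48 - 14.67 = -2.191 V
Step 2 — R_th: zero the source — replace V1 by a short circuit (node 2 merges into node 0) — and find the resistance seen between A (node 1) and B (node 3).
Reduce the network between node 1 (A) and node 3 (B) by series/parallel combination:
  Rp1 = R1 ‖ R2 (parallel, both between nodes 0 and 1) = 1/(1/12000 + 1/91) = 90.32 Ω
  Rp2 = R3 ‖ R4 (parallel, both between nodes 0 and 3) = 1/(1/1.8 + 1/330) = 1.79 Ω
  Rs1 = Rp1 + Rp2 (series, joined only at node 0) = 90.32 + 1.79 = 92.11 Ω
  Rp3 = R5 ‖ Rs1 (parallel, both between nodes 1 and 3) = 1/(1/16 + 1/92.11) = 13.63 Ω
R_th = 13.63 Ω
I_n = V_th/R_th = -2.191/13.63 = -0.1607 A, and R_n = R_th = 13.63 Ω

Final answer: I_n = -0.1607 A, R_n = 13.63 Ω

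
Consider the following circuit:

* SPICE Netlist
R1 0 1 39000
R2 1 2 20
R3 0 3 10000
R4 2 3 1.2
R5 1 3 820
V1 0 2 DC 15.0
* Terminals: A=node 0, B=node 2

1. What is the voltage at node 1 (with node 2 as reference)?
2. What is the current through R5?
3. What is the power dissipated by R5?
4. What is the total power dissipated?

Nodal analysis, taking node 2 as the 0 V reference.
Source V1 fixes V_0 = 15 V.
KCL at each unknown node (sum of currents leaving = 0; resistances in Ω):
  Node 1: (V_1 - 15)/39000 + (V_1 - 0)/20 + (V_1 - V_3)/820 = 0
  Node 3: (V_3 - 15)/10000 + (V_3 - 0)/1.2 + (V_3 - V_1)/820 = 0
Collecting terms (coefficients in siemens):
  0.05125·V_1 - 0.00122·V_3 = 0.0003846
  0.8347·V_3 - 0.00122·V_1 = 0.0015
Determinant D = (0.05125)(0.8347) - (-0.00122)(-0.00122) = 0.04277
V_1 = [(0.0003846)(0.8347) - (-0.00122)(0.0015)]/D = 0.007548 V
V_3 = [(0.05125)(0.0015) - (0.0003846)(-0.00122)]/D = 0.001808 V
Part 1:
  Read off the nodal solution: V_1 = 0.007548 V
Part 2:
  I_R5 = (V_1 - V_3)/R5 = (0.007548 - 0.001808)/820 = 0.000007 A
  Magnitude: I_R5 = 0.000007 A
Part 3:
  I_R5 = (V_1 - V_3)/R5 = (0.007548 - 0.001808)/820 = 0.000007 A
  P_R5 = I_R5² × R5 = (0.000007)² × 820 = 0.00000004018 W
Part 4:
  Power in each resistor, P = (ΔV)²/R:
    P_R1 = (15 - 0.007548)²/39000 = 0.005763 W
    P_R2 = (0.007548 - 0)²/20 = 0.000002849 W
    P_R3 = (15 - 0.001808)²/10000 = 0.02249 W
    P_R4 = (0 - 0.001808)²/1.2 = 0.000002725 W
    P_R5 = (0.007548 - 0.001808)²/820 = 0.00000004018 W
  P_total = P_R1 + P_R2 + P_R3 + P_R4 + P_R5 = 0.02826 W

Final answers:
1. V_1 = 0.007548 V
2. I_R5 = 7e-06 A
3. P_R5 = 4.018e-08 W
4. P_total = 0.02826 W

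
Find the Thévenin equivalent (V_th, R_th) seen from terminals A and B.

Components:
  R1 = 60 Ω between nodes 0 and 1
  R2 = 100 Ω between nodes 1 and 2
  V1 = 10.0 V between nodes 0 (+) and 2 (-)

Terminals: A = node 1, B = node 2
Step 1 — V_th is the open-circuit voltage V_A - V_B (nothing connected across the terminals).
Nodal analysis, taking node 2 as the 0 V reference.
Source V1 fixes V_0 = 10 V.
KCL at each unknown node (sum of currents leaving = 0; resistances in Ω):
  Node 1: (V_1 - 10)/60 + (V_1 - 0)/100 = 0
Collecting terms: 0.02667 × V_1 = 0.1667  =>  V_1 = 6.25 V
V_th = V_1 - V_2 = 6.25 - 0 = 6.25 V
Step 2 — R_th: zero the source — replace V1 by a short circuit (node 2 merges into node 0) — and find the resistance seen between A (node 1) and B (node 0).
Reduce the network between node 1 (A) and node 0 (B) by series/parallel combination:
  Rp1 = R1 ‖ R2 (parallel, both between nodes 0 and 1) = 1/(1/60 + 1/100) = 37.5 Ω
R_th = 37.5 Ω

Final answer: V_th = 6.25 V, R_th = 37.5 Ω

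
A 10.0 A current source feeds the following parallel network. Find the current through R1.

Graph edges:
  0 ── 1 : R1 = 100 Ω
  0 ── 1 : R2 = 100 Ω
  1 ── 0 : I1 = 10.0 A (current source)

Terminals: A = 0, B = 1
All resistors sit directly between nodes 0 and 1, so they are in parallel and share one voltage V; the full source current 10 A splits among them.
1/R_par = 1/100 + 1/100 = 0.02 S  =>  R_par = 50 Ω
V = I × R_par = 10 × 50 = 500 V
I_R1 = V/R1 = 500/100 = 5 A

Final answer: 5 A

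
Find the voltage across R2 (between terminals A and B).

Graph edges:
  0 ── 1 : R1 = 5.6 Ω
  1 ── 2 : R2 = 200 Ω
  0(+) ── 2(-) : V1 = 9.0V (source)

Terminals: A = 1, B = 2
R1 and R2 are in series across V1 (node 0 → node 1 → node 2), and the output A–B is taken across R2, so this is a voltage divider.
Series current: I = V1/(R1 + R2) = 9/(5.6 + 200) = 9/205.6 = 0.04377 A
V_R2 = I × R2 = V1 × R2/(R1 + R2) = 9 × 200/205.6 = 8.755 V

Final answer: 8.755 V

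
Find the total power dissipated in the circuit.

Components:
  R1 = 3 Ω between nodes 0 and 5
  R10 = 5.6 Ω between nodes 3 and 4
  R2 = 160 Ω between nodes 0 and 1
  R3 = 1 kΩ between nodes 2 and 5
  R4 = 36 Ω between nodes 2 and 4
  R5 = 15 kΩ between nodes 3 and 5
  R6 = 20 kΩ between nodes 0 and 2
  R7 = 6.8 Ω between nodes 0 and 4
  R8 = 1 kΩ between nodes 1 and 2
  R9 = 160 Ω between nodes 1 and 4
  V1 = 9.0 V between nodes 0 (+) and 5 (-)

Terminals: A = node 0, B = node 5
Nodal analysis, taking node 5 as the 0 V reference.
Source V1 fixes V_0 = 9 V.
KCL at each unknown node (sum of currents leaving = 0; resistances in Ω):
  Node 1: (V_1 - 9)/160 + (V_1 - V_2)/1000 + (V_1 - V_4)/160 = 0
  Node 2: (V_2 - 0)/1000 + (V_2 - V_4)/36 + (V_2 - 9)/20000 + (V_2 - V_1)/1000 = 0
  Node 3: (V_3 - 0)/15000 + (V_3 - V_4)/5.6 = 0
  Node 4: (V_4 - V_2)/36 + (V_4 - 9)/6.8 + (V_4 - V_1)/160 + (V_4 - V_3)/5.6 = 0
Collecting terms (coefficients in siemens):
  0.0135·V_1 - 0.001·V_2 - 0.00625·V_4 = 0.05625
  0.02983·V_2 - 0.001·V_1 - 0.02778·V_4 = 0.00045
  0.1786·V_3 - 0.1786·V_4 = 0
  0.3597·V_4 - 0.00625·V_1 - 0.02778·V_2 - 0.1786·V_3 = 1.324
Solving these 4 simultaneous equations (Gaussian elimination) gives:
  V_1 = 8.945 V, V_2 = 8.64 V, V_3 = 8.936 V, V_4 = 8.94 V
Power in each resistor, P = (ΔV)²/R:
  P_R1 = (9 - 0)²/3 = 27 W
  P_R2 = (9 - 8.945)²/160 = 0.00001863 W
  P_R3 = (8.64 - 0)²/1000 = 0.07465 W
  P_R4 = (8.64 - 8.94)²/36 = 0.00249 W
  P_R5 = (8.936 - 0)²/15000 = 0.005324 W
  P_R6 = (9 - 8.64)²/20000 = 0.000006472 W
  P_R7 = (9 - 8.94)²/6.8 = 0.0005358 W
  P_R8 = (8.945 - 8.64)²/1000 = 0.00009314 W
  P_R9 = (8.945 - 8.94)²/160 = 0.0000002078 W
  P_R10 = (8.936 - 8.94)²/5.6 = 0.000001988 W
P_total = P_R1 + P_R2 + P_R3 + P_R4 + P_R5 + P_R6 + P_R7 + P_R8 + P_R9 + P_R10 = 27.08 W

Final answer: 27.08 W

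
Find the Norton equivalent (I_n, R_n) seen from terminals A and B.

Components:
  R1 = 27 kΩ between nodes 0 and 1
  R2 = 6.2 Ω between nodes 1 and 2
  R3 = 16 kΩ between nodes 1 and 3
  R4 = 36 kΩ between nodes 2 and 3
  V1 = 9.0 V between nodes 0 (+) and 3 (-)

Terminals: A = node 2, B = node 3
Find the Thévenin equivalent first; then I_n = V_th/R_th and R_n = R_th.
Step 1 — V_th is the open-circuit voltage V_A - V_B (nothing connected across the terminals).
Nodal analysis, taking node 3 as the 0 V reference.
Source V1 fixes V_0 = 9 V.
KCL at each unknown node (sum of currents leaving = 0; resistances in Ω):
  Node 1: (V_1 - 9)/27000 + (V_1 - V_2)/6.2 + (V_1 - 0)/16000 = 0
  Node 2: (V_2 - V_1)/6.2 + (V_2 - 0)/36000 = 0
Collecting terms (coefficients in siemens):
  0.1614·V_1 - 0.1613·V_2 = 0.0003333
  0.1613·V_2 - 0.1613·V_1 = 0
Determinant D = (0.1614)(0.1613) - (-0.1613)(-0.1613) = 0.00002054
V_1 = [(0.0003333)(0.1613) - (-0.1613)(0)]/D = 2.618 V
V_2 = [(0.1614)(0) - (0.0003333)(-0.1613)]/D = 2.618 V
V_th = V_2 - V_3 = 2.618 - 0 = 2.618 V
Step 2 — R_th: zero the source — replace V1 by a short circuit (node 3 merges into node 0) — and find the resistance seen between A (node 2) and B (node 0).
Reduce the network between node 2 (A) and node 0 (B) by series/parallel combination:
  Rp1 = R1 ‖ R3 (parallel, both between nodes 0 and 1) = 1/(1/27000 + 1/16000) = 10050 Ω
  Rs1 = R2 + Rp1 (series, joined only at node 1) = 6.2 + 10050 = 10050 Ω
  Rp2 = R4 ‖ Rs1 (parallel, both between nodes 0 and 2) = 1/(1/36000 + 1/10050) = 7858 Ω
R_th = 7.858 kΩ
I_n = V_th/R_th = 2.618/7858 = 0.0003331 A, and R_n = R_th = 7.858 kΩ

Final answer: I_n = 0.0003331 A, R_n = 7.858 kΩ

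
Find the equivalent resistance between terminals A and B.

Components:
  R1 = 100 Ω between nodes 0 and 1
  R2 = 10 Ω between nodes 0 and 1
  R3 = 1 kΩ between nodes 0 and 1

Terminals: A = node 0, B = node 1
Reduce the network between node 0 (A) and node 1 (B) by series/parallel combination:
  Rp1 = R1 ‖ R2 ‖ R3 (parallel, all between nodes 0 and 1) = 1/(1/100 + 1/10 + 1/1000) = 9.009 Ω
R_eq = 9.009 Ω

Final answer: 9.009 Ω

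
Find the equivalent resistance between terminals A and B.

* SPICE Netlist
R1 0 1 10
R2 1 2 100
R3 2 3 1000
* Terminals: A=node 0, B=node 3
Reduce the network between node 0 (A) and node 3 (B) by series/parallel combination:
  Rs1 = R1 + R2 (series, joined only at node 1) = 10 + 100 = 110 Ω
  Rs2 = R3 + Rs1 (series, joined only at node 2) = 1000 + 110 = 1110 Ω
R_eq = 1.11 kΩ

Final answer: 1.11 kΩ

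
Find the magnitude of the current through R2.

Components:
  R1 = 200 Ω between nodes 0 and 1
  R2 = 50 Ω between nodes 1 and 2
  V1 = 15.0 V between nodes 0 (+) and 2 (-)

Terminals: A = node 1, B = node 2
Nodal analysis, taking node 2 as the 0 V reference.
Source V1 fixes V_0 = 15 V.
KCL at each unknown node (sum of currents leaving = 0; resistances in Ω):
  Node 1: (V_1 - 15)/200 + (V_1 - 0)/50 = 0
Collecting terms: 0.025 × V_1 = 0.075  =>  V_1 = 3 V
I_R2 = (V_1 - V_2)/R2 = (3 - 0)/50 = 0.06 A
|I_R2| = 0.06 A

Final answer: |I_R2| = 0.06 A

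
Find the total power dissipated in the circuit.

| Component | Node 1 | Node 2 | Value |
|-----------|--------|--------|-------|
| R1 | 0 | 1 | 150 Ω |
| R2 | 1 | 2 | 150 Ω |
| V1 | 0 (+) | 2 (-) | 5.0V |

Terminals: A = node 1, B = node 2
Nodal analysis, taking node 2 as the 0 V reference.
Source V1 fixes V_0 = 5 V.
KCL at each unknown node (sum of currents leaving = 0; resistances in Ω):
  Node 1: (V_1 - 5)/150 + (V_1 - 0)/150 = 0
Collecting terms: 0.01333 × V_1 = 0.03333  =>  V_1 = 2.5 V
Power in each resistor, P = (ΔV)²/R:
  P_R1 = (5 - 2.5)²/150 = 0.04167 W
  P_R2 = (2.5 - 0)²/150 = 0.04167 W
P_total = P_R1 + P_R2 = 0.08333 W

Final answer: 0.08333 W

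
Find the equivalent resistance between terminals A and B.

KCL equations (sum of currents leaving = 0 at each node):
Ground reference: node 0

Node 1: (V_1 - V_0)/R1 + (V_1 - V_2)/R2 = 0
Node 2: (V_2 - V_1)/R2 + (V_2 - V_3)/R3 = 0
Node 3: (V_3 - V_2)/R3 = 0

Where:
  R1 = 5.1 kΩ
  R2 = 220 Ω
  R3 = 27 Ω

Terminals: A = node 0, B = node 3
Reduce the network between node 0 (A) and node 3 (B) by series/parallel combination:
  Rs1 = R1 + R2 (series, joined only at node 1) = 5100 + 220 = 5320 Ω
  Rs2 = R3 + Rs1 (series, joined only at node 2) = 27 + 5320 = 5347 Ω
R_eq = 5.347 kΩ

Final answer: 5.347 kΩ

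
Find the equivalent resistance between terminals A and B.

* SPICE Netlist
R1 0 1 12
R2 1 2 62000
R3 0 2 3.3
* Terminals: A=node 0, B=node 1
Reduce the network between node 0 (A) and node 1 (B) by series/parallel combination:
  Rs1 = R3 + R2 (series, joined only at node 2) = 3.3 + 62000 = 62000 Ω
  Rp1 = R1 ‖ Rs1 (parallel, both between nodes 0 and 1) = 1/(1/12 + 1/62000) = 12 Ω
R_eq = 12 Ω

Final answer: 12 Ω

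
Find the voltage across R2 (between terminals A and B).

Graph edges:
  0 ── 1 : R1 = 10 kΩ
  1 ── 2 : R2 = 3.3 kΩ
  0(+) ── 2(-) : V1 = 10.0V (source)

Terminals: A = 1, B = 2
R1 and R2 are in series across V1 (node 0 → node 1 → node 2), and the output A–B is taken across R2, so this is a voltage divider.
Series current: I = V1/(R1 + R2) = 10/(10000 + 3300) = 10/13300 = 0.0007519 A
V_R2 = I × R2 = V1 × R2/(R1 + R2) = 10 × 3300/13300 = 2.481 V

Final answer: 2.481 V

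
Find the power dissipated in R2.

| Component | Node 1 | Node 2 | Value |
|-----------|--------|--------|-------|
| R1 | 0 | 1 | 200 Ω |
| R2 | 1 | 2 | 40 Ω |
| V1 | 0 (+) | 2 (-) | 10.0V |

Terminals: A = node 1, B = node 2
Nodal analysis, taking node 2 as the 0 V reference.
Source V1 fixes V_0 = 10 V.
KCL at each unknown node (sum of currents leaving = 0; resistances in Ω):
  Node 1: (V_1 - 10)/200 + (V_1 - 0)/40 = 0
Collecting terms: 0.03 × V_1 = 0.05  =>  V_1 = 1.667 V
I_R2 = (V_1 - V_2)/R2 = (1.667 - 0)/40 = 0.04167 A
P_R2 = I_R2² × R2 = (0.04167)² × 40 = 0.06944 W

Final answer: 0.06944 W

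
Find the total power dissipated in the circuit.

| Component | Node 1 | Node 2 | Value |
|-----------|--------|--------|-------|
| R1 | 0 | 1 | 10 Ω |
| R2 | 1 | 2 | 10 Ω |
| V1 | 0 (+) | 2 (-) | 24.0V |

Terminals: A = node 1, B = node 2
Nodal analysis, taking node 2 as the 0 V reference.
Source V1 fixes V_0 = 24 V.
KCL at each unknown node (sum of currents leaving = 0; resistances in Ω):
  Node 1: (V_1 - 24)/10 + (V_1 - 0)/10 = 0
Collecting terms: 0.2 × V_1 = 2.4  =>  V_1 = 12 V
Power in each resistor, P = (ΔV)²/R:
  P_R1 = (24 - 12)²/10 = 14.4 W
  P_R2 = (12 - 0)²/10 = 14.4 W
P_total = P_R1 + P_R2 = 28.8 W

Final answer: 28.8 W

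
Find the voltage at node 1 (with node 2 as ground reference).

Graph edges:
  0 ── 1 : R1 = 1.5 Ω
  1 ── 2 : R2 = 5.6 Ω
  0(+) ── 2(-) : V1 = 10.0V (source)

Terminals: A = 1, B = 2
Nodal analysis, taking node 2 as the 0 V reference.
Source V1 fixes V_0 = 10 V.
KCL at each unknown node (sum of currents leaving = 0; resistances in Ω):
  Node 1: (V_1 - 10)/1.5 + (V_1 - 0)/5.6 = 0
Collecting terms: 0.8452 × V_1 = 6.667  =>  V_1 = 7.887 V
The requested potential is V_1 = 7.887 V.

Final answer: V_1 = 7.887 V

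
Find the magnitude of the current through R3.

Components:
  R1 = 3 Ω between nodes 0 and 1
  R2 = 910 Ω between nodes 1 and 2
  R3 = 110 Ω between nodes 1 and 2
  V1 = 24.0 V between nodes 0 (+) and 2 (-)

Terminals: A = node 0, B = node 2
Nodal analysis, taking node 2 as the 0 V reference.
Source V1 fixes V_0 = 24 V.
KCL at each unknown node (sum of currents leaving = 0; resistances in Ω):
  Node 1: (V_1 - 24)/3 + (V_1 - 0)/910 + (V_1 - 0)/110 = 0
Collecting terms: 0.3435 × V_1 = 8  =>  V_1 = 23.29 V
I_R3 = (V_1 - V_2)/R3 = (23.29 - 0)/110 = 0.2117 A
|I_R3| = 0.2117 A

Final answer: |I_R3| = 0.2117 A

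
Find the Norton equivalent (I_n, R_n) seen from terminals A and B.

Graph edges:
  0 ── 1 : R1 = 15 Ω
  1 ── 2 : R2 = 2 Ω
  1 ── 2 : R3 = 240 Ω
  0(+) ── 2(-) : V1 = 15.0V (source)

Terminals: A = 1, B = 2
Find the Thévenin equivalent first; then I_n = V_th/R_th and R_n = R_th.
Step 1 — V_th is the open-circuit voltage V_A - V_B (nothing connected across the terminals).
Nodal analysis, taking node 2 as the 0 V reference.
Source V1 fixes V_0 = 15 V.
KCL at each unknown node (sum of currents leaving = 0; resistances in Ω):
  Node 1: (V_1 - 15)/15 + (V_1 - 0)/2 + (V_1 - 0)/240 = 0
Collecting terms: 0.5708 × V_1 = 1  =>  V_1 = 1.752 V
V_th = V_1 - V_2 = 1.752 - 0 = 1.752 V
Step 2 — R_th: zero the source — replace V1 by a short circuit (node 2 merges into node 0) — and find the resistance seen between A (node 1) and B (node 0).
Reduce the network between node 1 (A) and node 0 (B) by series/parallel combination:
  Rp1 = R1 ‖ R2 ‖ R3 (parallel, all between nodes 0 and 1) = 1/(1/15 + 1/2 + 1/240) = 1.752 Ω
R_th = 1.752 Ω
I_n = V_th/R_th = 1.752/1.752 = 1 A, and R_n = R_th = 1.752 Ω

Final answer: I_n = 1 A, R_n = 1.752 Ω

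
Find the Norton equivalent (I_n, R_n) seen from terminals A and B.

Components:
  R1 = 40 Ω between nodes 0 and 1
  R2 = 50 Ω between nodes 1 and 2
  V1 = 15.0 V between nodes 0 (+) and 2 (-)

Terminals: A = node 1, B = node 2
Find the Thévenin equivalent first; then I_n = V_th/R_th and R_n = R_th.
Step 1 — V_th is the open-circuit voltage V_A - V_B (nothing connected across the terminals).
Nodal analysis, taking node 2 as the 0 V reference.
Source V1 fixes V_0 = 15 V.
KCL at each unknown node (sum of currents leaving = 0; resistances in Ω):
  Node 1: (V_1 - 15)/40 + (V_1 - 0)/50 = 0
Collecting terms: 0.045 × V_1 = 0.375  =>  V_1 = 8.333 V
V_th = V_1 - V_2 = 8.333 - 0 = 8.333 V
Step 2 — R_th: zero the source — replace V1 by a short circuit (node 2 merges into node 0) — and find the resistance seen between A (node 1) and B (node 0).
Reduce the network between node 1 (A) and node 0 (B) by series/parallel combination:
  Rp1 = R1 ‖ R2 (parallel, both between nodes 0 and 1) = 1/(1/40 + 1/50) = 22.22 Ω
R_th = 22.22 Ω
I_n = V_th/R_th = 8.333/22.22 = 0.375 A, and R_n = R_th = 22.22 Ω

Final answer: I_n = 0.375 A, R_n = 22.22 Ω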